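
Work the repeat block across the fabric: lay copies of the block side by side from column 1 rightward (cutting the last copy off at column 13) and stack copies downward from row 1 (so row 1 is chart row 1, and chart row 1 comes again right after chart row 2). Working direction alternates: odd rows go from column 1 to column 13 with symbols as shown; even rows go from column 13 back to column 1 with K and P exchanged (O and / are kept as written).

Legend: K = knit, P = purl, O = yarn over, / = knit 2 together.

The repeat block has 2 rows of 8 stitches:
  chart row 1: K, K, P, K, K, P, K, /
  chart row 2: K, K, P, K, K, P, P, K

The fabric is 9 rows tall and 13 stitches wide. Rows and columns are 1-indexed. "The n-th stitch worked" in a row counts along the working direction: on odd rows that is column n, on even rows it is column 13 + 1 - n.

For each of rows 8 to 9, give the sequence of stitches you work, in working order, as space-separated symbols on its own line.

Row 8: chart row 2, WS - tiled (columns 1-13): K K P K K P P K K K P K K; work from column 13 back to 1 with K<->P swapped.
Row 9: chart row 1, RS - tile across columns 1-13 and work as-is.

Result:
P P K P P P K K P P K P P
K K P K K P K / K K P K K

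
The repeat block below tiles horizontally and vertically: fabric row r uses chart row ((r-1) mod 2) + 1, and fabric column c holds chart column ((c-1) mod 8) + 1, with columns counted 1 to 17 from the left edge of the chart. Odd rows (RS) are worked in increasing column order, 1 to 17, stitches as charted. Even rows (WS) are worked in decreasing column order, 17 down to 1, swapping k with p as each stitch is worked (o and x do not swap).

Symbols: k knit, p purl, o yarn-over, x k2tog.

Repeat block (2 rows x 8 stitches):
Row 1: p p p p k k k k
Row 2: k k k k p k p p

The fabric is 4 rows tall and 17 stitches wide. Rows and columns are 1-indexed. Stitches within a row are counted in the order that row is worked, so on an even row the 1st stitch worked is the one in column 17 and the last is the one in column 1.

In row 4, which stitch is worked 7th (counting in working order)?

Row 4 uses chart row ((4-1) mod 2)+1 = 2. Row 4 is even, so WS.
Chart row 2 tiled across columns 1-17: k k k k p k p p k k k k p k p p k
Wrong side: read the tiled row from column 17 down to 1 and exchange k with p (leave o, x).
Row 4 as worked: p k k p k p p p p k k p k p p p p
Counting 7 along the worked row gives p.

Result:
p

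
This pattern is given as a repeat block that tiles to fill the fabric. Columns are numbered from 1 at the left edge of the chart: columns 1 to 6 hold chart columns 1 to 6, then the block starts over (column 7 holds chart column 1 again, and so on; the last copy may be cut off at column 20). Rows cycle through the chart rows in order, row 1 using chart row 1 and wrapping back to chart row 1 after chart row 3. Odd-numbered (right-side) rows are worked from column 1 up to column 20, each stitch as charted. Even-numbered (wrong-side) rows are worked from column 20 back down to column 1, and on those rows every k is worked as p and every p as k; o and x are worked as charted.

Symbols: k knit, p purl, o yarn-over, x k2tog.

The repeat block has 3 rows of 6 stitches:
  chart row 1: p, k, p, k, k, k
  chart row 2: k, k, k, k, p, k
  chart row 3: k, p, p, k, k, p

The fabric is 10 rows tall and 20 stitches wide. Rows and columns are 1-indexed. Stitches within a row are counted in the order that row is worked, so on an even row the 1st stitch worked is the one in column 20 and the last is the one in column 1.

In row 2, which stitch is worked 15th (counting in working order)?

== STITCH ==
p

Derivation:
For row 2: chart row = ((2-1) mod 3) + 1 = 2; this is a WS (even) row.
Chart row 2 tiled across columns 1-20: k k k k p k k k k k p k k k k k p k k k
WS row: flip the tiled sequence (start at column 20) and apply k<->p; o and x stay.
Row 2 as worked: p p p k p p p p p k p p p p p k p p p p
The 15th stitch worked is p.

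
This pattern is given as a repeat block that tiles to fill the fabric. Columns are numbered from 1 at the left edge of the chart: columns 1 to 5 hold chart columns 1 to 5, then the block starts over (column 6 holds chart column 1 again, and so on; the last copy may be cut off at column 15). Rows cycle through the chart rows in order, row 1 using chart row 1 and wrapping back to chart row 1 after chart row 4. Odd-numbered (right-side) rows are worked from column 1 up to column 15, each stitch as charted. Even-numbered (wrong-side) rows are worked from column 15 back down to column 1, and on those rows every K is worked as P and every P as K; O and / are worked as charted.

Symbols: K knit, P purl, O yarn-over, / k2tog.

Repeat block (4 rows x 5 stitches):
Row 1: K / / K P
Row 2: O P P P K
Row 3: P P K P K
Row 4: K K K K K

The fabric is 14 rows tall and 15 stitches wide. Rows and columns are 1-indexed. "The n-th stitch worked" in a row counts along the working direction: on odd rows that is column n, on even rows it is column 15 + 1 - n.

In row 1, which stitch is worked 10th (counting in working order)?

For row 1: chart row = ((1-1) mod 4) + 1 = 1; this is a RS (odd) row.
Chart row 1 tiled across columns 1-15: K / / K P K / / K P K / / K P
Right side: take the tiled row as-is (worked left to right from column 1).
Counting 10 along the worked row gives P.

Stitch:
P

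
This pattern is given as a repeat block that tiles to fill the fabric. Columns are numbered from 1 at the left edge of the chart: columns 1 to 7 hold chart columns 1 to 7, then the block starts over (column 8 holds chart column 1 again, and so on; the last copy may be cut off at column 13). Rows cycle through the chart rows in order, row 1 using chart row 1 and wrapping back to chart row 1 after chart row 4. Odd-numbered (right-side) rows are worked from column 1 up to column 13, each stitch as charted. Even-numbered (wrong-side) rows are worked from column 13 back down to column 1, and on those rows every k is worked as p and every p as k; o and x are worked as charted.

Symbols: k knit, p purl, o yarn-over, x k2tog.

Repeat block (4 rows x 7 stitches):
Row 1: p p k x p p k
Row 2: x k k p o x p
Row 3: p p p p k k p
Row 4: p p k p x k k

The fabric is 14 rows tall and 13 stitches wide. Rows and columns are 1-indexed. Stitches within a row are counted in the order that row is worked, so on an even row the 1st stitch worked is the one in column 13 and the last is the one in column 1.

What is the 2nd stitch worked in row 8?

Row 8 uses chart row ((8-1) mod 4)+1 = 4. Row 8 is even, so WS.
Chart row 4 tiled across columns 1-13: p p k p x k k p p k p x k
WS row: flip the tiled sequence (start at column 13) and apply k<->p; o and x stay.
Row 8 as worked: p x k p k k p p x k p k k
The 2nd stitch worked is x.

Stitch:
x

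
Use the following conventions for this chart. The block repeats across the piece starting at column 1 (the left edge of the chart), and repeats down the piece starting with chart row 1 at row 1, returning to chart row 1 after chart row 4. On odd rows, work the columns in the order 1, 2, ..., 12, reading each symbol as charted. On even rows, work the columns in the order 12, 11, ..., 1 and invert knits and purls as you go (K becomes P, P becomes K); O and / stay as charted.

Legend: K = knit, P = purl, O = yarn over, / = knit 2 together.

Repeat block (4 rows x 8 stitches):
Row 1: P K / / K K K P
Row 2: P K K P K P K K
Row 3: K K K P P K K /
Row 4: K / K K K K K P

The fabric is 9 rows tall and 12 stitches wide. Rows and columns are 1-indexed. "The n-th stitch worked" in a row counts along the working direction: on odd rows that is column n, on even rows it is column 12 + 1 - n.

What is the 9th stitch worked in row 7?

Row 7: (7-1) mod 4 = 2, so use chart row 3. Odd row -> RS.
Chart row 3 tiled across columns 1-12: K K K P P K K / K K K P
RS: work column 1 to column 12, symbols as charted — the tiled row is the row as worked.
Counting 9 along the worked row gives K.

== STITCH ==
K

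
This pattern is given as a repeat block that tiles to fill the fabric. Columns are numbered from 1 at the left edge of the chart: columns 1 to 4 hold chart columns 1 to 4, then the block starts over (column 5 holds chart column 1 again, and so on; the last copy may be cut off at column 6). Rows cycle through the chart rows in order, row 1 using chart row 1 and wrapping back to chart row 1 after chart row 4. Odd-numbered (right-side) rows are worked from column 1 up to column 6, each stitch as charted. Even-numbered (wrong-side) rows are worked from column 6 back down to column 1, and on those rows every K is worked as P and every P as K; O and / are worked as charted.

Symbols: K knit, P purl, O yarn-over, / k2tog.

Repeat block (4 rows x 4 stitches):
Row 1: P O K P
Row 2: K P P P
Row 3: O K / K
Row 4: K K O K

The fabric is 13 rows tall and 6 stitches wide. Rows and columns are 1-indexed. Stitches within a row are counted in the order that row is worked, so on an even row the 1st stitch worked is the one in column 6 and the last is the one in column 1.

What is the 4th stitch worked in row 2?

Row 2 uses chart row ((2-1) mod 4)+1 = 2. Row 2 is even, so WS.
Chart row 2 tiled across columns 1-6: K P P P K P
WS row: flip the tiled sequence (start at column 6) and apply K<->P; O and / stay.
Row 2 as worked: K P K K K P
Stitch 4 in working order -> K

Stitch:
K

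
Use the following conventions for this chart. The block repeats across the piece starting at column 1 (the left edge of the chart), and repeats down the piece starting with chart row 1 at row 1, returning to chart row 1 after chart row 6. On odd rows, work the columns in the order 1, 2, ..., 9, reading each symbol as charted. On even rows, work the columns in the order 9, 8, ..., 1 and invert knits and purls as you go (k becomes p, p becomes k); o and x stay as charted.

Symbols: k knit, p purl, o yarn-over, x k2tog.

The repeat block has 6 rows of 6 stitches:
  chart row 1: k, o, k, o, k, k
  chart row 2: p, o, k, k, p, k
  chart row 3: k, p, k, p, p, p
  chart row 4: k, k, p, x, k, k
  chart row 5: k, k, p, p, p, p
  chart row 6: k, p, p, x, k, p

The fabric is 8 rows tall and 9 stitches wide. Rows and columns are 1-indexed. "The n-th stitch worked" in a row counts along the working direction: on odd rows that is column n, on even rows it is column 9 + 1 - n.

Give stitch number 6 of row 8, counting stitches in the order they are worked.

Result:
p

Derivation:
For row 8: chart row = ((8-1) mod 6) + 1 = 2; this is a WS (even) row.
Chart row 2 tiled across columns 1-9: p o k k p k p o k
Wrong side: read the tiled row from column 9 down to 1 and exchange k with p (leave o, x).
Row 8 as worked: p o k p k p p o k
Counting 6 along the worked row gives p.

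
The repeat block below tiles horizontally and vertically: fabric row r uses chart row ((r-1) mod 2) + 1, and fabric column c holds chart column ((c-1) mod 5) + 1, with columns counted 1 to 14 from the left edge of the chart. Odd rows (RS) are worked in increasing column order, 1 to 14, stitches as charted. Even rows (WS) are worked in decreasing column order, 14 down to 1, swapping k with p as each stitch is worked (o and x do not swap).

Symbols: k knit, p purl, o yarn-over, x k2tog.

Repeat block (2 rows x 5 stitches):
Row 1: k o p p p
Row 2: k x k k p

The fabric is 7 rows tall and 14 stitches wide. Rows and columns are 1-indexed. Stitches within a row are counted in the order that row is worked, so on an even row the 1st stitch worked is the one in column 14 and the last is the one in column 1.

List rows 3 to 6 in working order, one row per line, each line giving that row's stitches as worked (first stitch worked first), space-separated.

== ROWS AS WORKED ==
k o p p p k o p p p k o p p
p p x p k p p x p k p p x p
k o p p p k o p p p k o p p
p p x p k p p x p k p p x p

Derivation:
Row 3: chart row 1, RS - tile across columns 1-14 and work as-is.
Row 4: chart row 2, WS - tiled (columns 1-14): k x k k p k x k k p k x k k; work from column 14 back to 1 with k<->p swapped.
Row 5: chart row 1, RS - tile across columns 1-14 and work as-is.
Row 6: chart row 2, WS - tiled (columns 1-14): k x k k p k x k k p k x k k; work from column 14 back to 1 with k<->p swapped.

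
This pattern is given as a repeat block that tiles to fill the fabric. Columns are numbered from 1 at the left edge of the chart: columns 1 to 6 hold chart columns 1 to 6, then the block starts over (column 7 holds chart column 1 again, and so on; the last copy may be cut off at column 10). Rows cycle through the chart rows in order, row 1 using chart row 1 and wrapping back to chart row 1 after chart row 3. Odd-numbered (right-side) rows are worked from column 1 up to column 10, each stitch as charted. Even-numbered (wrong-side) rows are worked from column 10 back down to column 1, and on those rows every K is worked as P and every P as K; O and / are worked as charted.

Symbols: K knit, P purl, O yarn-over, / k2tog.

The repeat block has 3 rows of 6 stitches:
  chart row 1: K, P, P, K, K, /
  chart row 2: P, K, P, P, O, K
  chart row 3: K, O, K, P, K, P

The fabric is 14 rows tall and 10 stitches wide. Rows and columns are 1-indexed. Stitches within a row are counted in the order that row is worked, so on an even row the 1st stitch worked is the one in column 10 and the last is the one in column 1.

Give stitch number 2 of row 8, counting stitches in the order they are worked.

== STITCH ==
K

Derivation:
For row 8: chart row = ((8-1) mod 3) + 1 = 2; this is a WS (even) row.
Chart row 2 tiled across columns 1-10: P K P P O K P K P P
Wrong side: read the tiled row from column 10 down to 1 and exchange K with P (leave O, /).
Row 8 as worked: K K P K P O K K P K
The 2nd stitch worked is K.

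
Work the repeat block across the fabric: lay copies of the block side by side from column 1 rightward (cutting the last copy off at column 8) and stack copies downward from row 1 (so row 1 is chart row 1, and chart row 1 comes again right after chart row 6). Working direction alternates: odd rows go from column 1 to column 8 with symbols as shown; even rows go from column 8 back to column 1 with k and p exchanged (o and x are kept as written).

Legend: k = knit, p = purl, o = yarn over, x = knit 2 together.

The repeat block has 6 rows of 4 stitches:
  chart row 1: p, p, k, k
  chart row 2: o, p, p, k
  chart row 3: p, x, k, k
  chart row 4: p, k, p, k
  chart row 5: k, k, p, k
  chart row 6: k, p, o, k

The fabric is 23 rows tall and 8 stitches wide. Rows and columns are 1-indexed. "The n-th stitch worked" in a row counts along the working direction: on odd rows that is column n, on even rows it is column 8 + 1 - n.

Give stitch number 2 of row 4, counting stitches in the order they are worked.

Row 4 uses chart row ((4-1) mod 6)+1 = 4. Row 4 is even, so WS.
Chart row 4 tiled across columns 1-8: p k p k p k p k
WS row: flip the tiled sequence (start at column 8) and apply k<->p; o and x stay.
Row 4 as worked: p k p k p k p k
Counting 2 along the worked row gives k.

Stitch:
k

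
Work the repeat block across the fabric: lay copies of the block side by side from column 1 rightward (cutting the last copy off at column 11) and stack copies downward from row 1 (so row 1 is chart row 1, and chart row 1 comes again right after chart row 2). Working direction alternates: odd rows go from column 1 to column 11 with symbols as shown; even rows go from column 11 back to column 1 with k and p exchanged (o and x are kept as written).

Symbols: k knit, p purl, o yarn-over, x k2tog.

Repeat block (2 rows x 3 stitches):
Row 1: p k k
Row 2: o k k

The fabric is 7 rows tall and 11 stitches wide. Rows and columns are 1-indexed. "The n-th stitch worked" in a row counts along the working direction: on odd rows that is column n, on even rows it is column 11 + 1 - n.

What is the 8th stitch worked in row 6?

Result:
o

Derivation:
Row 6 uses chart row ((6-1) mod 2)+1 = 2. Row 6 is even, so WS.
Chart row 2 tiled across columns 1-11: o k k o k k o k k o k
WS: work from column 11 back to column 1 (reverse the tiled row), swapping k<->p (o and x unchanged).
Row 6 as worked: p o p p o p p o p p o
The 8th stitch worked is o.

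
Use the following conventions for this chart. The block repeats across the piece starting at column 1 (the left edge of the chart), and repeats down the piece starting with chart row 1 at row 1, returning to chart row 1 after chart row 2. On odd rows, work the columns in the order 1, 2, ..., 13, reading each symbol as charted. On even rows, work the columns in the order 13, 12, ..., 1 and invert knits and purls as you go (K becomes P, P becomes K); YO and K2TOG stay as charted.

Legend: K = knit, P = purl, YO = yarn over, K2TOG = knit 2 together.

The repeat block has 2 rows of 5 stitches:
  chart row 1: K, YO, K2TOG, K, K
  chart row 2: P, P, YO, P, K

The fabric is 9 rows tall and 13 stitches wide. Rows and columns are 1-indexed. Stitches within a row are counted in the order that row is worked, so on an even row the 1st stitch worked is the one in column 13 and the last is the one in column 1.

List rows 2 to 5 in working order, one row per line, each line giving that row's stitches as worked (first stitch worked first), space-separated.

Result:
YO K K P K YO K K P K YO K K
K YO K2TOG K K K YO K2TOG K K K YO K2TOG
YO K K P K YO K K P K YO K K
K YO K2TOG K K K YO K2TOG K K K YO K2TOG

Derivation:
Row 2: chart row 2, WS - tiled (columns 1-13): P P YO P K P P YO P K P P YO; work from column 13 back to 1 with K<->P swapped.
Row 3: chart row 1, RS - tile across columns 1-13 and work as-is.
Row 4: chart row 2, WS - tiled (columns 1-13): P P YO P K P P YO P K P P YO; work from column 13 back to 1 with K<->P swapped.
Row 5: chart row 1, RS - tile across columns 1-13 and work as-is.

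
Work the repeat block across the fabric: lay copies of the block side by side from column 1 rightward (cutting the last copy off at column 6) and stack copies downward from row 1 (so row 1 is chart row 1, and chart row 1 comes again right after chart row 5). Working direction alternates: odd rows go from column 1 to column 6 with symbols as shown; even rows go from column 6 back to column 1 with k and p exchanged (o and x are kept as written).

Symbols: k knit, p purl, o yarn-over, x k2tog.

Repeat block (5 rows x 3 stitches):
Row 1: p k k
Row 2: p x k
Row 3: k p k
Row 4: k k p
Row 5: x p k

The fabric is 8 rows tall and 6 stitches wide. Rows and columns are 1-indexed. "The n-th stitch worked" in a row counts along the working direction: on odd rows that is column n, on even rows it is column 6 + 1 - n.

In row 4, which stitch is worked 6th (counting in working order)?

For row 4: chart row = ((4-1) mod 5) + 1 = 4; this is a WS (even) row.
Chart row 4 tiled across columns 1-6: k k p k k p
WS: work from column 6 back to column 1 (reverse the tiled row), swapping k<->p (o and x unchanged).
Row 4 as worked: k p p k p p
Stitch 6 in working order -> p

Stitch:
p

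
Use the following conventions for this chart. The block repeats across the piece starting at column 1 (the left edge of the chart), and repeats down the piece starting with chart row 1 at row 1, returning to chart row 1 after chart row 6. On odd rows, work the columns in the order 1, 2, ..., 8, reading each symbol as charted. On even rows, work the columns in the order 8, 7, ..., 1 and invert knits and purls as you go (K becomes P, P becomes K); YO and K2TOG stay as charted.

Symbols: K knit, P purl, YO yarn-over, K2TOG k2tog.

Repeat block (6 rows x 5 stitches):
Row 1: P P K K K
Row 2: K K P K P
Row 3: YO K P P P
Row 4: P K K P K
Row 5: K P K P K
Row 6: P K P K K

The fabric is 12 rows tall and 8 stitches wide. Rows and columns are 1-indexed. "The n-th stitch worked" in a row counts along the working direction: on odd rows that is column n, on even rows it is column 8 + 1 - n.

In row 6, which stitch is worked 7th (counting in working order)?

== STITCH ==
P

Derivation:
Row 6 uses chart row ((6-1) mod 6)+1 = 6. Row 6 is even, so WS.
Chart row 6 tiled across columns 1-8: P K P K K P K P
WS row: flip the tiled sequence (start at column 8) and apply K<->P; YO and K2TOG stay.
Row 6 as worked: K P K P P K P K
The 7th stitch worked is P.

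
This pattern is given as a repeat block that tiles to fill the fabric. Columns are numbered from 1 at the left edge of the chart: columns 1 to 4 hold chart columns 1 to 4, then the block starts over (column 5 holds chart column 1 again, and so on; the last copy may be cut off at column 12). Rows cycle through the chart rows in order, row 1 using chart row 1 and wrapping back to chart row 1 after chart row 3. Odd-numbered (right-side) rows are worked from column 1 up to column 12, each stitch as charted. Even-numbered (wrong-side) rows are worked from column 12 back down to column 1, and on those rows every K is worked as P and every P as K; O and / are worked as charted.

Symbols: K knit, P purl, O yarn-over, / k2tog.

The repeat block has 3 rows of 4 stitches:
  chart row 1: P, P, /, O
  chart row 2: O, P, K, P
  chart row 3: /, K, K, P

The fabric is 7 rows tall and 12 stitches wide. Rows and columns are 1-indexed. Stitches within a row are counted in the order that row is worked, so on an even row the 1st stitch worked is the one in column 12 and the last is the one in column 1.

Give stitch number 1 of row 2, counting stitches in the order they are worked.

Row 2 uses chart row ((2-1) mod 3)+1 = 2. Row 2 is even, so WS.
Chart row 2 tiled across columns 1-12: O P K P O P K P O P K P
WS: work from column 12 back to column 1 (reverse the tiled row), swapping K<->P (O and / unchanged).
Row 2 as worked: K P K O K P K O K P K O
The 1st stitch worked is K.

Result:
K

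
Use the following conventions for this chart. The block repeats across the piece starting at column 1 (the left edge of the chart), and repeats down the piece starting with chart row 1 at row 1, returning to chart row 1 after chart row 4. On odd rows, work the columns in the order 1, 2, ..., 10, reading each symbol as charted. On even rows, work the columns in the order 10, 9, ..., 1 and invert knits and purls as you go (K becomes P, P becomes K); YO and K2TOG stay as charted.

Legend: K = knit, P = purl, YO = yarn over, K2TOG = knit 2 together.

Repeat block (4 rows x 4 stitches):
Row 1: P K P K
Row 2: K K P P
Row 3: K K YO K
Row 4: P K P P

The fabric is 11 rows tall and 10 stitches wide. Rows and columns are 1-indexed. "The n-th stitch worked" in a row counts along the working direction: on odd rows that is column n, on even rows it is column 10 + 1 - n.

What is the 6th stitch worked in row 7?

Stitch:
K

Derivation:
Row 7: (7-1) mod 4 = 2, so use chart row 3. Odd row -> RS.
Chart row 3 tiled across columns 1-10: K K YO K K K YO K K K
Right side: take the tiled row as-is (worked left to right from column 1).
Counting 6 along the worked row gives K.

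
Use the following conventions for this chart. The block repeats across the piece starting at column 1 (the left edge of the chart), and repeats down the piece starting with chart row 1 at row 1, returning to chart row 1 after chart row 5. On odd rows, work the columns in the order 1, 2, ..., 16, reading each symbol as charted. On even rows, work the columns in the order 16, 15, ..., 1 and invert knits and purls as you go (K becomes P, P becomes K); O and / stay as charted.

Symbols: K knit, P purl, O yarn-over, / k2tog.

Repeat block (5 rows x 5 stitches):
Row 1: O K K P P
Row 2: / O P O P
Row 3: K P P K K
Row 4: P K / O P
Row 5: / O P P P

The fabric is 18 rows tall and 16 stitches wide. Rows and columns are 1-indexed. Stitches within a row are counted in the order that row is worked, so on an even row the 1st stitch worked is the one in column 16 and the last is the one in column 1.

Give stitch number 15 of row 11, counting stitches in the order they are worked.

== STITCH ==
P

Derivation:
For row 11: chart row = ((11-1) mod 5) + 1 = 1; this is a RS (odd) row.
Chart row 1 tiled across columns 1-16: O K K P P O K K P P O K K P P O
Right side: take the tiled row as-is (worked left to right from column 1).
Stitch 15 in working order -> P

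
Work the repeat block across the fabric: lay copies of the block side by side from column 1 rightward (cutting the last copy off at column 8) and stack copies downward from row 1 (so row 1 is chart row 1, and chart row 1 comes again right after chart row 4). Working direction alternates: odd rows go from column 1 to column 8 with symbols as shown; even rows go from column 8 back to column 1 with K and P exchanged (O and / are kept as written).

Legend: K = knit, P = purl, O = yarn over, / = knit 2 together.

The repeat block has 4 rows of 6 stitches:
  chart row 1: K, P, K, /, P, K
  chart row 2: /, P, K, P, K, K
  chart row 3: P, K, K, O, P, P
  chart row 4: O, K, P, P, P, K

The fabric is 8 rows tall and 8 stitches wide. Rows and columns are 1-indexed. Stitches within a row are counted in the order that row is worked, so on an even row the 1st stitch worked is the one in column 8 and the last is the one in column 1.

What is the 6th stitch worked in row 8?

For row 8: chart row = ((8-1) mod 4) + 1 = 4; this is a WS (even) row.
Chart row 4 tiled across columns 1-8: O K P P P K O K
WS row: flip the tiled sequence (start at column 8) and apply K<->P; O and / stay.
Row 8 as worked: P O P K K K P O
Counting 6 along the worked row gives K.

Result:
K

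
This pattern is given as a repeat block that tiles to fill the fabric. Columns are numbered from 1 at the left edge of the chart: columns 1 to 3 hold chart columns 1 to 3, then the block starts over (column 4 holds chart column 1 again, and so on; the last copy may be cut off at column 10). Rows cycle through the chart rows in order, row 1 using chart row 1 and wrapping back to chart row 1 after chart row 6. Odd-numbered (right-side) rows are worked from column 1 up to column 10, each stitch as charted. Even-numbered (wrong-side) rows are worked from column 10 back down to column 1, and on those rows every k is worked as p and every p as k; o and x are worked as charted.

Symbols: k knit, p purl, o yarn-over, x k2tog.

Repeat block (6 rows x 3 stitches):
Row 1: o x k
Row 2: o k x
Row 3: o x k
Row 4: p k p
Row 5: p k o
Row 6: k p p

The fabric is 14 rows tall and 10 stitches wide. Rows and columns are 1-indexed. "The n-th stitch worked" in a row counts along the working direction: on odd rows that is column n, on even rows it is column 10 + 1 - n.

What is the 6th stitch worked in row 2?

Row 2 uses chart row ((2-1) mod 6)+1 = 2. Row 2 is even, so WS.
Chart row 2 tiled across columns 1-10: o k x o k x o k x o
WS row: flip the tiled sequence (start at column 10) and apply k<->p; o and x stay.
Row 2 as worked: o x p o x p o x p o
Counting 6 along the worked row gives p.

== STITCH ==
p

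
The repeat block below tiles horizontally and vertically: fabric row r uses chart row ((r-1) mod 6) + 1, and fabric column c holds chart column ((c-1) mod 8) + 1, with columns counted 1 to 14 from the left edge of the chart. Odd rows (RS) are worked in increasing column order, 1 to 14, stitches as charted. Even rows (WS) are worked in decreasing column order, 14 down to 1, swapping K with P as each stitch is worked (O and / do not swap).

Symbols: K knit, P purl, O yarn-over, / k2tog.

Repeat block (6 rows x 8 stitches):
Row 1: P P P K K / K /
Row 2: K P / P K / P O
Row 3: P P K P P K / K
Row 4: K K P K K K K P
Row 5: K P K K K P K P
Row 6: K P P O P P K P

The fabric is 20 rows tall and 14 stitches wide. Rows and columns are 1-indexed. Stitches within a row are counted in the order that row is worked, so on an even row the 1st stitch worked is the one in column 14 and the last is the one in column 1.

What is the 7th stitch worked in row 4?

Result:
K

Derivation:
For row 4: chart row = ((4-1) mod 6) + 1 = 4; this is a WS (even) row.
Chart row 4 tiled across columns 1-14: K K P K K K K P K K P K K K
WS row: flip the tiled sequence (start at column 14) and apply K<->P; O and / stay.
Row 4 as worked: P P P K P P K P P P P K P P
Counting 7 along the worked row gives K.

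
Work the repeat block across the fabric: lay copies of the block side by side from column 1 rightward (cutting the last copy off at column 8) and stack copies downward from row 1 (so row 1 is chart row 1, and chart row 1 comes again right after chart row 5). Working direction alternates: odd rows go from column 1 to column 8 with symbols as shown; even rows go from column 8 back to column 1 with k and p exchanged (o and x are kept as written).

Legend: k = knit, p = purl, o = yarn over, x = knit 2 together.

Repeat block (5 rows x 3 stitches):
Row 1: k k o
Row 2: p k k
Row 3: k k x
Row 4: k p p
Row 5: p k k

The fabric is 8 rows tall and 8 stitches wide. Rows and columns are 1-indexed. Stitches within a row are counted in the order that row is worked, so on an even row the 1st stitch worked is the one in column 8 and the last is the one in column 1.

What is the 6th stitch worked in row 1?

Stitch:
o

Derivation:
Row 1 uses chart row ((1-1) mod 5)+1 = 1. Row 1 is odd, so RS.
Chart row 1 tiled across columns 1-8: k k o k k o k k
Right side: take the tiled row as-is (worked left to right from column 1).
The 6th stitch worked is o.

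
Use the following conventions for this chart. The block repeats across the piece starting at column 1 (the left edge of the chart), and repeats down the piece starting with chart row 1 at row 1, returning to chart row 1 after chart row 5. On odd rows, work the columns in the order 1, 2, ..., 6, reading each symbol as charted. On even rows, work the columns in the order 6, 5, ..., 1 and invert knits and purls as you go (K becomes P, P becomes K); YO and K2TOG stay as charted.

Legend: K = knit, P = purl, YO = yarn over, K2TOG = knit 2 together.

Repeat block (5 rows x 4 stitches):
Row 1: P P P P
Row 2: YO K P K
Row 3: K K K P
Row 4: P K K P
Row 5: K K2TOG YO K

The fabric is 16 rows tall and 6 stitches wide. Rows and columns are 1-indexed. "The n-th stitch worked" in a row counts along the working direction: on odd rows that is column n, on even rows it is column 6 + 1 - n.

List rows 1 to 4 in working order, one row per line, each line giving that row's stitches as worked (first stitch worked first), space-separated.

Result:
P P P P P P
P YO P K P YO
K K K P K K
P K K P P K

Derivation:
Row 1: chart row 1, RS - tile across columns 1-6 and work as-is.
Row 2: chart row 2, WS - tiled (columns 1-6): YO K P K YO K; work from column 6 back to 1 with K<->P swapped.
Row 3: chart row 3, RS - tile across columns 1-6 and work as-is.
Row 4: chart row 4, WS - tiled (columns 1-6): P K K P P K; work from column 6 back to 1 with K<->P swapped.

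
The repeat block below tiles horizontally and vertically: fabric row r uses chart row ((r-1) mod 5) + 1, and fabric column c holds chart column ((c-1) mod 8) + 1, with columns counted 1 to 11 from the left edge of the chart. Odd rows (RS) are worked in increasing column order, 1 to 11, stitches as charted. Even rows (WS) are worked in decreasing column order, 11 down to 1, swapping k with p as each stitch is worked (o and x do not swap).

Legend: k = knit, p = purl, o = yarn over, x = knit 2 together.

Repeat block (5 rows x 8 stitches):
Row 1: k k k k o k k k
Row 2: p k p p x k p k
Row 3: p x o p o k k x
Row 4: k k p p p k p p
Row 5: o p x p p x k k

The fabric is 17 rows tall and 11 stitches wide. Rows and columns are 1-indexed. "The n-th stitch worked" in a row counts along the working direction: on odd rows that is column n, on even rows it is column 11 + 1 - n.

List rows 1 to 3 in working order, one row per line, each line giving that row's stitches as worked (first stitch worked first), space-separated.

== ROWS AS WORKED ==
k k k k o k k k k k k
k p k p k p x k k p k
p x o p o k k x p x o

Derivation:
Row 1: chart row 1, RS - tile across columns 1-11 and work as-is.
Row 2: chart row 2, WS - tiled (columns 1-11): p k p p x k p k p k p; work from column 11 back to 1 with k<->p swapped.
Row 3: chart row 3, RS - tile across columns 1-11 and work as-is.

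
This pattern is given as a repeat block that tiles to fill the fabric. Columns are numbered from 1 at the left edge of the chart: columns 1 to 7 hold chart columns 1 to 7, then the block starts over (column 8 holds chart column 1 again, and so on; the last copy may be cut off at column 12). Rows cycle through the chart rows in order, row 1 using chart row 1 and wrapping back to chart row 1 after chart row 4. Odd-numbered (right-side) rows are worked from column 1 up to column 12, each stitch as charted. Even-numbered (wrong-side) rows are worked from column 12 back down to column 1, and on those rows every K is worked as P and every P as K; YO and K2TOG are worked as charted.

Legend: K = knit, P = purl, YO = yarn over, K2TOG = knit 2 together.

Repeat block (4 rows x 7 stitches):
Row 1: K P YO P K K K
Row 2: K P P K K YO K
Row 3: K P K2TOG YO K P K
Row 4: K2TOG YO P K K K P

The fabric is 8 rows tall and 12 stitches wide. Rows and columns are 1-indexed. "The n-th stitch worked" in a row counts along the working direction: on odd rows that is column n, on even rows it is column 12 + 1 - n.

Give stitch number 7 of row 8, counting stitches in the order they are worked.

Row 8: (8-1) mod 4 = 3, so use chart row 4. Even row -> WS.
Chart row 4 tiled across columns 1-12: K2TOG YO P K K K P K2TOG YO P K K
WS row: flip the tiled sequence (start at column 12) and apply K<->P; YO and K2TOG stay.
Row 8 as worked: P P K YO K2TOG K P P P K YO K2TOG
Counting 7 along the worked row gives P.

Stitch:
P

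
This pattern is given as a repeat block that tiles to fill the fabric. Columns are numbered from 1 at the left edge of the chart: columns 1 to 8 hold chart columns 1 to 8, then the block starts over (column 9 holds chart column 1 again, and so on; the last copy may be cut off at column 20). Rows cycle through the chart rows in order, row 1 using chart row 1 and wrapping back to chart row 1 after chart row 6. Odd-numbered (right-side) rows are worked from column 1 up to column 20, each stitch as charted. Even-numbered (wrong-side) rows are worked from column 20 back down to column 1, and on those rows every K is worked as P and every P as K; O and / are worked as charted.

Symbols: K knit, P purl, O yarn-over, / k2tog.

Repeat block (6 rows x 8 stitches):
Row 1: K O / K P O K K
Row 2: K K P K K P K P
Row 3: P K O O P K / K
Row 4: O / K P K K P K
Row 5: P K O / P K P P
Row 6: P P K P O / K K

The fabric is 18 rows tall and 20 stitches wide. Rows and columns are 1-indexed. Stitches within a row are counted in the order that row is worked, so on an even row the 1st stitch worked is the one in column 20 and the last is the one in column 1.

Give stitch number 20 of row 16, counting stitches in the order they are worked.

== STITCH ==
O

Derivation:
Row 16: (16-1) mod 6 = 3, so use chart row 4. Even row -> WS.
Chart row 4 tiled across columns 1-20: O / K P K K P K O / K P K K P K O / K P
Wrong side: read the tiled row from column 20 down to 1 and exchange K with P (leave O, /).
Row 16 as worked: K P / O P K P P K P / O P K P P K P / O
Stitch 20 in working order -> O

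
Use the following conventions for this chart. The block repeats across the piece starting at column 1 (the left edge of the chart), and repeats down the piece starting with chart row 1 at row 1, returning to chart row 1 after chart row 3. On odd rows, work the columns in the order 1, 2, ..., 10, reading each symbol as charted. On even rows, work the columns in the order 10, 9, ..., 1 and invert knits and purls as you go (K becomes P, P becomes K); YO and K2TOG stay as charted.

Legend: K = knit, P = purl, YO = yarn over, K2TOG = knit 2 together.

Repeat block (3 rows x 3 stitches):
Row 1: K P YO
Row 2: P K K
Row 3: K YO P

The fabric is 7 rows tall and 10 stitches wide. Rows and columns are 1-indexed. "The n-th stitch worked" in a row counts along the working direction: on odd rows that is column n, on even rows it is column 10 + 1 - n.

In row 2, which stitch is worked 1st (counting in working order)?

Row 2: (2-1) mod 3 = 1, so use chart row 2. Even row -> WS.
Chart row 2 tiled across columns 1-10: P K K P K K P K K P
Wrong side: read the tiled row from column 10 down to 1 and exchange K with P (leave YO, K2TOG).
Row 2 as worked: K P P K P P K P P K
Counting 1 along the worked row gives K.

Stitch:
K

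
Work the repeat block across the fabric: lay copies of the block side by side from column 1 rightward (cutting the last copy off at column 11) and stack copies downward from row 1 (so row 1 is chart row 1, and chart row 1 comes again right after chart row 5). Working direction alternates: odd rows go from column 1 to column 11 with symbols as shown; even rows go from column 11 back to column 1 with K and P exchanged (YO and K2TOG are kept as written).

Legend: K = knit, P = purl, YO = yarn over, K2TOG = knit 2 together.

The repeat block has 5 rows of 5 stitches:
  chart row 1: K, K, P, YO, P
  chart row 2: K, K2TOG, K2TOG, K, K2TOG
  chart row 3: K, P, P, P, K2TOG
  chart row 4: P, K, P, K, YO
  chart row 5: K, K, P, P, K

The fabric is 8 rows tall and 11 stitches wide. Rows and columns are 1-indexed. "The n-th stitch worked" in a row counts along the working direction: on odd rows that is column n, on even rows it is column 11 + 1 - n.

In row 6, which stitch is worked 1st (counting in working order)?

Stitch:
P

Derivation:
For row 6: chart row = ((6-1) mod 5) + 1 = 1; this is a WS (even) row.
Chart row 1 tiled across columns 1-11: K K P YO P K K P YO P K
Wrong side: read the tiled row from column 11 down to 1 and exchange K with P (leave YO, K2TOG).
Row 6 as worked: P K YO K P P K YO K P P
Counting 1 along the worked row gives P.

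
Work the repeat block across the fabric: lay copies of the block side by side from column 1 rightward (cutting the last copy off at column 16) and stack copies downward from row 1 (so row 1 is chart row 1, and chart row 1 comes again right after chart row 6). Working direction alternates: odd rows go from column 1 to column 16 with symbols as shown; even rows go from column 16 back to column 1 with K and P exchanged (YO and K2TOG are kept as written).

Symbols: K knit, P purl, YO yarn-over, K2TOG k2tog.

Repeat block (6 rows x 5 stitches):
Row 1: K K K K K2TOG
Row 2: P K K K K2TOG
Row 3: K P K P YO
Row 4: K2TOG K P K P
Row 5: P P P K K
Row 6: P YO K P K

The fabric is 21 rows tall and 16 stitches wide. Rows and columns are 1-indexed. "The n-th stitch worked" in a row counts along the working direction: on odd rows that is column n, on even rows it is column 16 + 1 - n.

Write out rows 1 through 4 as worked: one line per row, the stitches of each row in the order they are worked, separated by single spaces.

Result:
K K K K K2TOG K K K K K2TOG K K K K K2TOG K
K K2TOG P P P K K2TOG P P P K K2TOG P P P K
K P K P YO K P K P YO K P K P YO K
K2TOG K P K P K2TOG K P K P K2TOG K P K P K2TOG

Derivation:
Row 1: chart row 1, RS - tile across columns 1-16 and work as-is.
Row 2: chart row 2, WS - tiled (columns 1-16): P K K K K2TOG P K K K K2TOG P K K K K2TOG P; work from column 16 back to 1 with K<->P swapped.
Row 3: chart row 3, RS - tile across columns 1-16 and work as-is.
Row 4: chart row 4, WS - tiled (columns 1-16): K2TOG K P K P K2TOG K P K P K2TOG K P K P K2TOG; work from column 16 back to 1 with K<->P swapped.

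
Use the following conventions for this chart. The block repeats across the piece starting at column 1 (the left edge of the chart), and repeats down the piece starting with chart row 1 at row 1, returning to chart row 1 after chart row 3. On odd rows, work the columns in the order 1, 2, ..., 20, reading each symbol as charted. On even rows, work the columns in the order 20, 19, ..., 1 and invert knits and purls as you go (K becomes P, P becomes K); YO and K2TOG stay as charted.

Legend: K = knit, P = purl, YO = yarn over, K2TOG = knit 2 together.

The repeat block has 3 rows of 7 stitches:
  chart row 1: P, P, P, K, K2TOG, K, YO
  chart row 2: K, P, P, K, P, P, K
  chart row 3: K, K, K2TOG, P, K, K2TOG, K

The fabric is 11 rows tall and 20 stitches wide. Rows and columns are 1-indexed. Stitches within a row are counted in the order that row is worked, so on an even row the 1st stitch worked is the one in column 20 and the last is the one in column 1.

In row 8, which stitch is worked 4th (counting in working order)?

Result:
K

Derivation:
Row 8 uses chart row ((8-1) mod 3)+1 = 2. Row 8 is even, so WS.
Chart row 2 tiled across columns 1-20: K P P K P P K K P P K P P K K P P K P P
Wrong side: read the tiled row from column 20 down to 1 and exchange K with P (leave YO, K2TOG).
Row 8 as worked: K K P K K P P K K P K K P P K K P K K P
Counting 4 along the worked row gives K.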